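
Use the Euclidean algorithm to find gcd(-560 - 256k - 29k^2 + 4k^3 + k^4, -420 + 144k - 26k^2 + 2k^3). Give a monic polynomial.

Repeated division with remainder:
  k^4 + 4k^3 - 29k^2 - 256k - 560 = ((1/2)k + 17/2)(2k^3 - 26k^2 + 144k - 420) + (120k^2 - 1270k + 3010)
  2k^3 - 26k^2 + 144k - 420 = ((1/60)k - 29/720)(120k^2 - 1270k + 3010) + ((3073/72)k - 21511/72)
  120k^2 - 1270k + 3010 = ((8640/3073)k - 30960/3073)((3073/72)k - 21511/72) + (0)
Last nonzero remainder: (3073/72)k - 21511/72. Dividing through by 3073/72 gives the monic gcd k - 7.

-7 + k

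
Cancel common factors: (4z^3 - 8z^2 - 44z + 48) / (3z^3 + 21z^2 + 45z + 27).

(4z^2 - 20z + 16)/(3z^2 + 12z + 9)

Apply the Euclidean algorithm:
  4z^3 - 8z^2 - 44z + 48 = (4/3)(3z^3 + 21z^2 + 45z + 27) + (-36z^2 - 104z + 12)
  3z^3 + 21z^2 + 45z + 27 = (-(1/12)z - 37/108)(-36z^2 - 104z + 12) + ((280/27)z + 280/9)
  -36z^2 - 104z + 12 = (-(243/70)z + 27/70)((280/27)z + 280/9) + (0)
Last nonzero remainder: (280/27)z + 280/9. Dividing through by 280/27 gives the monic gcd z + 3.
Cancel z + 3 from numerator and denominator to get the reduced form.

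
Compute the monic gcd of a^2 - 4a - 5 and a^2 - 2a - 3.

a + 1

Apply the Euclidean algorithm:
  a^2 - 4a - 5 = (a^2 - 2a - 3) + (-2a - 2)
  a^2 - 2a - 3 = (-(1/2)a + 3/2)(-2a - 2) + (0)
Last nonzero remainder: -2a - 2. Dividing through by -2 gives the monic gcd a + 1.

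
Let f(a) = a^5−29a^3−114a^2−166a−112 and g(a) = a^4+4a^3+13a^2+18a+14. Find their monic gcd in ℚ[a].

By polynomial division,
  a^5−29a^3−114a^2−166a−112 = (a−4)(a^4+4a^3+13a^2+18a+14) + (−26a^3−80a^2−108a−56)
  a^4+4a^3+13a^2+18a+14 = (−(1/26)a−6/169)(−26a^3−80a^2−108a−56) + ((1015/169)a^2+(2030/169)a+2030/169)
  −26a^3−80a^2−108a−56 = (−(4394/1015)a−676/145)((1015/169)a^2+(2030/169)a+2030/169) + (0)
Last nonzero remainder: (1015/169)a^2+(2030/169)a+2030/169. Dividing through by 1015/169 gives the monic gcd a^2+2a+2.

a^2+2a+2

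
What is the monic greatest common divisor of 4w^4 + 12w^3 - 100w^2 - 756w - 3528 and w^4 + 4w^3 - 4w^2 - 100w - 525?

Apply the Euclidean algorithm:
  4w^4 + 12w^3 - 100w^2 - 756w - 3528 = (4)(w^4 + 4w^3 - 4w^2 - 100w - 525) + (-4w^3 - 84w^2 - 356w - 1428)
  w^4 + 4w^3 - 4w^2 - 100w - 525 = (-(1/4)w + 17/4)(-4w^3 - 84w^2 - 356w - 1428) + (264w^2 + 1056w + 5544)
  -4w^3 - 84w^2 - 356w - 1428 = (-(1/66)w - 17/66)(264w^2 + 1056w + 5544) + (0)
Last nonzero remainder: 264w^2 + 1056w + 5544. Dividing through by 264 gives the monic gcd w^2 + 4w + 21.

w^2 + 4w + 21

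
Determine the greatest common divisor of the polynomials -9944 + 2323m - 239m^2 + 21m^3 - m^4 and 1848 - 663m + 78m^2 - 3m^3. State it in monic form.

88 - 19m + m^2

By polynomial division,
  -m^4 + 21m^3 - 239m^2 + 2323m - 9944 = ((1/3)m + 5/3)(-3m^3 + 78m^2 - 663m + 1848) + (-148m^2 + 2812m - 13024)
  -3m^3 + 78m^2 - 663m + 1848 = ((3/148)m - 21/148)(-148m^2 + 2812m - 13024) + (0)
Last nonzero remainder: -148m^2 + 2812m - 13024. Dividing through by -148 gives the monic gcd m^2 - 19m + 88.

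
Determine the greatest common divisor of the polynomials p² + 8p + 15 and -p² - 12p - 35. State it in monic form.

Euclidean algorithm in ℚ[p]:
  p² + 8p + 15 = (-1)(-p² - 12p - 35) + (-4p - 20)
  -p² - 12p - 35 = ((1/4)p + 7/4)(-4p - 20) + (0)
Last nonzero remainder: -4p - 20. Dividing through by -4 gives the monic gcd p + 5.

p + 5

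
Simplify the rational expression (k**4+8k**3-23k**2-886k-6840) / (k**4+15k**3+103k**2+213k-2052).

Euclidean algorithm in ℚ[k]:
  k**4+8k**3-23k**2-886k-6840 = (k**4+15k**3+103k**2+213k-2052) + (-7k**3-126k**2-1099k-4788)
  k**4+15k**3+103k**2+213k-2052 = (-(1/7)k+3/7)(-7k**3-126k**2-1099k-4788) + (0)
Last nonzero remainder: -7k**3-126k**2-1099k-4788. Dividing through by -7 gives the monic gcd k**3+18k**2+157k+684.
Cancel k**3+18k**2+157k+684 from numerator and denominator to get the reduced form.

(k-10)/(k-3)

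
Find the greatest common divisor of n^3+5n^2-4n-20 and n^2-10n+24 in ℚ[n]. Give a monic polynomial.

1

Euclidean algorithm in ℚ[n]:
  n^3+5n^2-4n-20 = (n+15)(n^2-10n+24) + (122n-380)
  n^2-10n+24 = ((1/122)n-210/3721)(122n-380) + (9504/3721)
  122n-380 = ((226981/4752)n-353495/2376)(9504/3721) + (0)
The last nonzero remainder is the constant 9504/3721, so the polynomials are coprime and gcd = 1.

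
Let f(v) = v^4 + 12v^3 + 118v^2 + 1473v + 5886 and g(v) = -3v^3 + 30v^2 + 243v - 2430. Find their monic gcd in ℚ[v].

v + 9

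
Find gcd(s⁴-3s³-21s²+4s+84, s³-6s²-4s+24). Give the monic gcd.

Euclidean algorithm in ℚ[s]:
  s⁴-3s³-21s²+4s+84 = (s+3)(s³-6s²-4s+24) + (s²-8s+12)
  s³-6s²-4s+24 = (s+2)(s²-8s+12) + (0)
The last nonzero remainder s²-8s+12 is already monic.

s²-8s+12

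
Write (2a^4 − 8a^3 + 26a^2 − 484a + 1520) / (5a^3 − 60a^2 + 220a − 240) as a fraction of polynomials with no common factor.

(2a^3 + 26a − 380)/(5a^2 − 40a + 60)

Repeated division with remainder:
  2a^4 − 8a^3 + 26a^2 − 484a + 1520 = ((2/5)a + 16/5)(5a^3 − 60a^2 + 220a − 240) + (130a^2 − 1092a + 2288)
  5a^3 − 60a^2 + 220a − 240 = ((1/26)a − 9/65)(130a^2 − 1092a + 2288) + (−(96/5)a + 384/5)
  130a^2 − 1092a + 2288 = (−(325/48)a + 715/24)(−(96/5)a + 384/5) + (0)
Last nonzero remainder: −(96/5)a + 384/5. Dividing through by −96/5 gives the monic gcd a − 4.
Cancel a − 4 from numerator and denominator to get the reduced form.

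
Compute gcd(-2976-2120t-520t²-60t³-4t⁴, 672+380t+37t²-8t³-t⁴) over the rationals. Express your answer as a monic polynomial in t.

Apply the Euclidean algorithm:
  -4t⁴-60t³-520t²-2120t-2976 = (4)(-t⁴-8t³+37t²+380t+672) + (-28t³-668t²-3640t-5664)
  -t⁴-8t³+37t²+380t+672 = ((1/28)t-111/196)(-28t³-668t²-3640t-5664) + (-(10354/49)t²-(10354/7)t-124248/49)
  -28t³-668t²-3640t-5664 = ((686/5177)t+11564/5177)(-(10354/49)t²-(10354/7)t-124248/49) + (0)
Last nonzero remainder: -(10354/49)t²-(10354/7)t-124248/49. Dividing through by -10354/49 gives the monic gcd t²+7t+12.

12+7t+t²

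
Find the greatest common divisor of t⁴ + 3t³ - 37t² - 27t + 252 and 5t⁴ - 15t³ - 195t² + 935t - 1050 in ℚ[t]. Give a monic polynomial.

t² + 4t - 21

Apply the Euclidean algorithm:
  t⁴ + 3t³ - 37t² - 27t + 252 = (1/5)(5t⁴ - 15t³ - 195t² + 935t - 1050) + (6t³ + 2t² - 214t + 462)
  5t⁴ - 15t³ - 195t² + 935t - 1050 = ((5/6)t - 25/9)(6t³ + 2t² - 214t + 462) + (-(100/9)t² - (400/9)t + 700/3)
  6t³ + 2t² - 214t + 462 = (-(27/50)t + 99/50)(-(100/9)t² - (400/9)t + 700/3) + (0)
Last nonzero remainder: -(100/9)t² - (400/9)t + 700/3. Dividing through by -100/9 gives the monic gcd t² + 4t - 21.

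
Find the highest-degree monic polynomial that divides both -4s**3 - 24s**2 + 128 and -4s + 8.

By polynomial division,
  -4s**3 - 24s**2 + 128 = (s**2 + 8s + 16)(-4s + 8) + (0)
Last nonzero remainder: -4s + 8. Dividing through by -4 gives the monic gcd s - 2.

s - 2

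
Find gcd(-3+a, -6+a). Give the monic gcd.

Apply the Euclidean algorithm:
  a-3 = (a-6) + (3)
  a-6 = ((1/3)a-2)(3) + (0)
The last nonzero remainder is the constant 3, so the polynomials are coprime and gcd = 1.

1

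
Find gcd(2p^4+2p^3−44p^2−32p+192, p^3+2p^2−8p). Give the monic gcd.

Apply the Euclidean algorithm:
  2p^4+2p^3−44p^2−32p+192 = (2p−2)(p^3+2p^2−8p) + (−24p^2−48p+192)
  p^3+2p^2−8p = (−(1/24)p)(−24p^2−48p+192) + (0)
Last nonzero remainder: −24p^2−48p+192. Dividing through by −24 gives the monic gcd p^2+2p−8.

p^2+2p−8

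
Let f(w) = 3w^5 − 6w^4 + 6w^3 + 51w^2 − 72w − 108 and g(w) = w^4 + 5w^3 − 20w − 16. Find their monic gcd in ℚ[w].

w^3 + w^2 − 4w − 4

Apply the Euclidean algorithm:
  3w^5 − 6w^4 + 6w^3 + 51w^2 − 72w − 108 = (3w − 21)(w^4 + 5w^3 − 20w − 16) + (111w^3 + 111w^2 − 444w − 444)
  w^4 + 5w^3 − 20w − 16 = ((1/111)w + 4/111)(111w^3 + 111w^2 − 444w − 444) + (0)
Last nonzero remainder: 111w^3 + 111w^2 − 444w − 444. Dividing through by 111 gives the monic gcd w^3 + w^2 − 4w − 4.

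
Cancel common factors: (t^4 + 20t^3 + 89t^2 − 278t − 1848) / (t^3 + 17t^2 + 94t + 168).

(t^2 + 7t − 44)/(t + 4)

By polynomial division,
  t^4 + 20t^3 + 89t^2 − 278t − 1848 = (t + 3)(t^3 + 17t^2 + 94t + 168) + (−56t^2 − 728t − 2352)
  t^3 + 17t^2 + 94t + 168 = (−(1/56)t − 1/14)(−56t^2 − 728t − 2352) + (0)
Last nonzero remainder: −56t^2 − 728t − 2352. Dividing through by −56 gives the monic gcd t^2 + 13t + 42.
Cancel t^2 + 13t + 42 from numerator and denominator to get the reduced form.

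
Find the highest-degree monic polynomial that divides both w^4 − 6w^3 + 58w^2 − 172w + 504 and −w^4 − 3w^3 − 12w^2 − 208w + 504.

Euclidean algorithm in ℚ[w]:
  w^4 − 6w^3 + 58w^2 − 172w + 504 = (−1)(−w^4 − 3w^3 − 12w^2 − 208w + 504) + (−9w^3 + 46w^2 − 380w + 1008)
  −w^4 − 3w^3 − 12w^2 − 208w + 504 = ((1/9)w + 73/81)(−9w^3 + 46w^2 − 380w + 1008) + (−(910/81)w^2 + (1820/81)w − 3640/9)
  −9w^3 + 46w^2 − 380w + 1008 = ((729/910)w − 162/65)(−(910/81)w^2 + (1820/81)w − 3640/9) + (0)
Last nonzero remainder: −(910/81)w^2 + (1820/81)w − 3640/9. Dividing through by −910/81 gives the monic gcd w^2 − 2w + 36.

w^2 − 2w + 36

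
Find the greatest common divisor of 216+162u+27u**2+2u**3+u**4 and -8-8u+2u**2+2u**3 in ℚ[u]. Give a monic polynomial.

2+u

Euclidean algorithm in ℚ[u]:
  u**4+2u**3+27u**2+162u+216 = ((1/2)u+1/2)(2u**3+2u**2-8u-8) + (30u**2+170u+220)
  2u**3+2u**2-8u-8 = ((1/15)u-14/45)(30u**2+170u+220) + ((272/9)u+544/9)
  30u**2+170u+220 = ((135/136)u+495/136)((272/9)u+544/9) + (0)
Last nonzero remainder: (272/9)u+544/9. Dividing through by 272/9 gives the monic gcd u+2.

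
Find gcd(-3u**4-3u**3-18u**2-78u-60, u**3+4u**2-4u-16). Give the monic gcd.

By polynomial division,
  -3u**4-3u**3-18u**2-78u-60 = (-3u+9)(u**3+4u**2-4u-16) + (-66u**2-90u+84)
  u**3+4u**2-4u-16 = (-(1/66)u-29/726)(-66u**2-90u+84) + (-(765/121)u-1530/121)
  -66u**2-90u+84 = ((2662/255)u-1694/255)(-(765/121)u-1530/121) + (0)
Last nonzero remainder: -(765/121)u-1530/121. Dividing through by -765/121 gives the monic gcd u+2.

u+2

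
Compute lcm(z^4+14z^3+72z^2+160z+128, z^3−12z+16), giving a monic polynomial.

By polynomial division,
  z^4+14z^3+72z^2+160z+128 = (z+14)(z^3−12z+16) + (84z^2+312z−96)
  z^3−12z+16 = ((1/84)z−13/294)(84z^2+312z−96) + ((144/49)z+576/49)
  84z^2+312z−96 = ((343/12)z−49/6)((144/49)z+576/49) + (0)
Last nonzero remainder: (144/49)z+576/49. Dividing through by 144/49 gives the monic gcd z+4.
Then lcm(f, g) = f·g / gcd(f, g); expanding and making the result monic gives the answer.

z^6+10z^5+20z^4−72z^3−224z^2+128z+512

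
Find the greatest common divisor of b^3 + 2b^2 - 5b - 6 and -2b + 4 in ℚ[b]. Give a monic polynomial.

b - 2

By polynomial division,
  b^3 + 2b^2 - 5b - 6 = (-(1/2)b^2 - 2b - 3/2)(-2b + 4) + (0)
Last nonzero remainder: -2b + 4. Dividing through by -2 gives the monic gcd b - 2.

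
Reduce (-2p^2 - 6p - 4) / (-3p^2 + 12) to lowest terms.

Euclidean algorithm in ℚ[p]:
  -2p^2 - 6p - 4 = (2/3)(-3p^2 + 12) + (-6p - 12)
  -3p^2 + 12 = ((1/2)p - 1)(-6p - 12) + (0)
Last nonzero remainder: -6p - 12. Dividing through by -6 gives the monic gcd p + 2.
Cancel p + 2 from numerator and denominator to get the reduced form.

(2p + 2)/(3p - 6)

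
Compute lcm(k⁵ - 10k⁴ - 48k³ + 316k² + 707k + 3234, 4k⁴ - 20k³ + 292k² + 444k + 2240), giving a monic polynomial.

k⁷ - 17k⁶ + 102k⁵ - 148k⁴ - 5345k³ + 23565k² + 33922k + 258720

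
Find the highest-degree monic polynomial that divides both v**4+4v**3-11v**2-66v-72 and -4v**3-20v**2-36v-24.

Apply the Euclidean algorithm:
  v**4+4v**3-11v**2-66v-72 = (-(1/4)v+1/4)(-4v**3-20v**2-36v-24) + (-15v**2-63v-66)
  -4v**3-20v**2-36v-24 = ((4/15)v+16/75)(-15v**2-63v-66) + (-(124/25)v-248/25)
  -15v**2-63v-66 = ((375/124)v+825/124)(-(124/25)v-248/25) + (0)
Last nonzero remainder: -(124/25)v-248/25. Dividing through by -124/25 gives the monic gcd v+2.

v+2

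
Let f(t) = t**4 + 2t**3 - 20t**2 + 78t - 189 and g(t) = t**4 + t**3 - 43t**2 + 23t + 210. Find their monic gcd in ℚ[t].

t**2 + 4t - 21

Euclidean algorithm in ℚ[t]:
  t**4 + 2t**3 - 20t**2 + 78t - 189 = (t**4 + t**3 - 43t**2 + 23t + 210) + (t**3 + 23t**2 + 55t - 399)
  t**4 + t**3 - 43t**2 + 23t + 210 = (t - 22)(t**3 + 23t**2 + 55t - 399) + (408t**2 + 1632t - 8568)
  t**3 + 23t**2 + 55t - 399 = ((1/408)t + 19/408)(408t**2 + 1632t - 8568) + (0)
Last nonzero remainder: 408t**2 + 1632t - 8568. Dividing through by 408 gives the monic gcd t**2 + 4t - 21.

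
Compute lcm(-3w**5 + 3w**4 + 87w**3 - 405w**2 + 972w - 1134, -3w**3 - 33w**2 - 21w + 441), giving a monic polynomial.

w**6 + 6w**5 - 36w**4 - 68w**3 + 621w**2 - 1890w + 2646

Euclidean algorithm in ℚ[w]:
  -3w**5 + 3w**4 + 87w**3 - 405w**2 + 972w - 1134 = (w**2 - 12w + 96)(-3w**3 - 33w**2 - 21w + 441) + (2070w**2 + 8280w - 43470)
  -3w**3 - 33w**2 - 21w + 441 = (-(1/690)w - 7/690)(2070w**2 + 8280w - 43470) + (0)
Last nonzero remainder: 2070w**2 + 8280w - 43470. Dividing through by 2070 gives the monic gcd w**2 + 4w - 21.
Then lcm(f, g) = f·g / gcd(f, g); expanding and making the result monic gives the answer.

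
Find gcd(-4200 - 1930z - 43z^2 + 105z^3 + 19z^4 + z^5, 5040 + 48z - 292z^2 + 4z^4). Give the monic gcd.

Repeated division with remainder:
  z^5 + 19z^4 + 105z^3 - 43z^2 - 1930z - 4200 = ((1/4)z + 19/4)(4z^4 - 292z^2 + 48z + 5040) + (178z^3 + 1332z^2 - 3418z - 28140)
  4z^4 - 292z^2 + 48z + 5040 = ((2/89)z - 1332/7921)(178z^3 + 1332z^2 - 3418z - 28140) + ((69696/7921)z^2 + (836352/7921)z + 2439360/7921)
  178z^3 + 1332z^2 - 3418z - 28140 = ((704969/34848)z - 530707/5808)((69696/7921)z^2 + (836352/7921)z + 2439360/7921) + (0)
Last nonzero remainder: (69696/7921)z^2 + (836352/7921)z + 2439360/7921. Dividing through by 69696/7921 gives the monic gcd z^2 + 12z + 35.

35 + 12z + z^2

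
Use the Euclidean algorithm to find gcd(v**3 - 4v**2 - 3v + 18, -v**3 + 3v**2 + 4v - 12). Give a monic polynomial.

Euclidean algorithm in ℚ[v]:
  v**3 - 4v**2 - 3v + 18 = (-1)(-v**3 + 3v**2 + 4v - 12) + (-v**2 + v + 6)
  -v**3 + 3v**2 + 4v - 12 = (v - 2)(-v**2 + v + 6) + (0)
Last nonzero remainder: -v**2 + v + 6. Dividing through by -1 gives the monic gcd v**2 - v - 6.

v**2 - v - 6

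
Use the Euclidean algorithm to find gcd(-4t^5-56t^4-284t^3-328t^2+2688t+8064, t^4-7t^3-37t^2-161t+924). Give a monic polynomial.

Euclidean algorithm in ℚ[t]:
  -4t^5-56t^4-284t^3-328t^2+2688t+8064 = (-4t-84)(t^4-7t^3-37t^2-161t+924) + (-1020t^3-4080t^2-7140t+85680)
  t^4-7t^3-37t^2-161t+924 = (-(1/1020)t+11/1020)(-1020t^3-4080t^2-7140t+85680) + (0)
Last nonzero remainder: -1020t^3-4080t^2-7140t+85680. Dividing through by -1020 gives the monic gcd t^3+4t^2+7t-84.

t^3+4t^2+7t-84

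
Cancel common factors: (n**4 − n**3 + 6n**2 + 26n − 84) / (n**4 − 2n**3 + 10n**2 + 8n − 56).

(n + 3)/(n + 2)

Apply the Euclidean algorithm:
  n**4 − n**3 + 6n**2 + 26n − 84 = (n**4 − 2n**3 + 10n**2 + 8n − 56) + (n**3 − 4n**2 + 18n − 28)
  n**4 − 2n**3 + 10n**2 + 8n − 56 = (n + 2)(n**3 − 4n**2 + 18n − 28) + (0)
The last nonzero remainder n**3 − 4n**2 + 18n − 28 is already monic.
Cancel n**3 − 4n**2 + 18n − 28 from numerator and denominator to get the reduced form.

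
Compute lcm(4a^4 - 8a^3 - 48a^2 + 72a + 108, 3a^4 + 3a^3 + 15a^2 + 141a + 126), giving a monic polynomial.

a^6 - 5a^5 + 8a^4 + 26a^3 - 195a^2 + 171a + 378

Apply the Euclidean algorithm:
  4a^4 - 8a^3 - 48a^2 + 72a + 108 = (4/3)(3a^4 + 3a^3 + 15a^2 + 141a + 126) + (-12a^3 - 68a^2 - 116a - 60)
  3a^4 + 3a^3 + 15a^2 + 141a + 126 = (-(1/4)a + 7/6)(-12a^3 - 68a^2 - 116a - 60) + ((196/3)a^2 + (784/3)a + 196)
  -12a^3 - 68a^2 - 116a - 60 = (-(9/49)a - 15/49)((196/3)a^2 + (784/3)a + 196) + (0)
Last nonzero remainder: (196/3)a^2 + (784/3)a + 196. Dividing through by 196/3 gives the monic gcd a^2 + 4a + 3.
Then lcm(f, g) = f·g / gcd(f, g); expanding and making the result monic gives the answer.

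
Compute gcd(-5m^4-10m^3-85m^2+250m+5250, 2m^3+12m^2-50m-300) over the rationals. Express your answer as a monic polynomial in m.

m^2-25

Repeated division with remainder:
  -5m^4-10m^3-85m^2+250m+5250 = (-(5/2)m+10)(2m^3+12m^2-50m-300) + (-330m^2+8250)
  2m^3+12m^2-50m-300 = (-(1/165)m-2/55)(-330m^2+8250) + (0)
Last nonzero remainder: -330m^2+8250. Dividing through by -330 gives the monic gcd m^2-25.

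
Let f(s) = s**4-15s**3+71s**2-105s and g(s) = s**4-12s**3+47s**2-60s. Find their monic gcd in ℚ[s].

s**3-8s**2+15s

Apply the Euclidean algorithm:
  s**4-15s**3+71s**2-105s = (s**4-12s**3+47s**2-60s) + (-3s**3+24s**2-45s)
  s**4-12s**3+47s**2-60s = (-(1/3)s+4/3)(-3s**3+24s**2-45s) + (0)
Last nonzero remainder: -3s**3+24s**2-45s. Dividing through by -3 gives the monic gcd s**3-8s**2+15s.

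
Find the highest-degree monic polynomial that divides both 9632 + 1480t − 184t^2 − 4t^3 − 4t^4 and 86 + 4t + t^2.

Euclidean algorithm in ℚ[t]:
  −4t^4 − 4t^3 − 184t^2 + 1480t + 9632 = (−4t^2 + 12t + 112)(t^2 + 4t + 86) + (0)
The last nonzero remainder t^2 + 4t + 86 is already monic.

86 + 4t + t^2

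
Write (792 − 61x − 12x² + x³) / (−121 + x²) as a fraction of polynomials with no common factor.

(−72 − x + x²)/(11 + x)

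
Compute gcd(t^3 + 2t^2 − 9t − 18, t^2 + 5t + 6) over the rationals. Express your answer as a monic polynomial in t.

t^2 + 5t + 6

By polynomial division,
  t^3 + 2t^2 − 9t − 18 = (t − 3)(t^2 + 5t + 6) + (0)
The last nonzero remainder t^2 + 5t + 6 is already monic.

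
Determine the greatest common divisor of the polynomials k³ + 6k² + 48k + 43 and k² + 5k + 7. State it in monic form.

Repeated division with remainder:
  k³ + 6k² + 48k + 43 = (k + 1)(k² + 5k + 7) + (36k + 36)
  k² + 5k + 7 = ((1/36)k + 1/9)(36k + 36) + (3)
  36k + 36 = (12k + 12)(3) + (0)
The last nonzero remainder is the constant 3, so the polynomials are coprime and gcd = 1.

1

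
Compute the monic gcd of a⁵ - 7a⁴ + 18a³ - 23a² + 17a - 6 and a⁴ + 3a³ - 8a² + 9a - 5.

a³ - 2a² + 2a - 1

Repeated division with remainder:
  a⁵ - 7a⁴ + 18a³ - 23a² + 17a - 6 = (a - 10)(a⁴ + 3a³ - 8a² + 9a - 5) + (56a³ - 112a² + 112a - 56)
  a⁴ + 3a³ - 8a² + 9a - 5 = ((1/56)a + 5/56)(56a³ - 112a² + 112a - 56) + (0)
Last nonzero remainder: 56a³ - 112a² + 112a - 56. Dividing through by 56 gives the monic gcd a³ - 2a² + 2a - 1.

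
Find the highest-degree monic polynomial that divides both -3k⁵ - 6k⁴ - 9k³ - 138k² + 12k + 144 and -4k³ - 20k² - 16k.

By polynomial division,
  -3k⁵ - 6k⁴ - 9k³ - 138k² + 12k + 144 = ((3/4)k² - (9/4)k + 21/2)(-4k³ - 20k² - 16k) + (36k² + 180k + 144)
  -4k³ - 20k² - 16k = (-(1/9)k)(36k² + 180k + 144) + (0)
Last nonzero remainder: 36k² + 180k + 144. Dividing through by 36 gives the monic gcd k² + 5k + 4.

k² + 5k + 4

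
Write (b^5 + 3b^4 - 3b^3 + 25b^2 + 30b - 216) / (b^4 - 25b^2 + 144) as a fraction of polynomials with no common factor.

Euclidean algorithm in ℚ[b]:
  b^5 + 3b^4 - 3b^3 + 25b^2 + 30b - 216 = (b + 3)(b^4 - 25b^2 + 144) + (22b^3 + 100b^2 - 114b - 648)
  b^4 - 25b^2 + 144 = ((1/22)b - 25/121)(22b^3 + 100b^2 - 114b - 648) + ((102/121)b^2 + (714/121)b + 1224/121)
  22b^3 + 100b^2 - 114b - 648 = ((1331/51)b - 1089/17)((102/121)b^2 + (714/121)b + 1224/121) + (0)
Last nonzero remainder: (102/121)b^2 + (714/121)b + 1224/121. Dividing through by 102/121 gives the monic gcd b^2 + 7b + 12.
Cancel b^2 + 7b + 12 from numerator and denominator to get the reduced form.

(b^3 - 4b^2 + 13b - 18)/(b^2 - 7b + 12)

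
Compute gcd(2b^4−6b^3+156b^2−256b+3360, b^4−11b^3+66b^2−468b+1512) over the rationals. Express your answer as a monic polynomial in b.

Apply the Euclidean algorithm:
  2b^4−6b^3+156b^2−256b+3360 = (2)(b^4−11b^3+66b^2−468b+1512) + (16b^3+24b^2+680b+336)
  b^4−11b^3+66b^2−468b+1512 = ((1/16)b−25/32)(16b^3+24b^2+680b+336) + ((169/4)b^2+(169/4)b+3549/2)
  16b^3+24b^2+680b+336 = ((64/169)b+32/169)((169/4)b^2+(169/4)b+3549/2) + (0)
Last nonzero remainder: (169/4)b^2+(169/4)b+3549/2. Dividing through by 169/4 gives the monic gcd b^2+b+42.

b^2+b+42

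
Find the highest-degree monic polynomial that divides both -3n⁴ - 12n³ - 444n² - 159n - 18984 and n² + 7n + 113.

Repeated division with remainder:
  -3n⁴ - 12n³ - 444n² - 159n - 18984 = (-3n² + 9n - 168)(n² + 7n + 113) + (0)
The last nonzero remainder n² + 7n + 113 is already monic.

n² + 7n + 113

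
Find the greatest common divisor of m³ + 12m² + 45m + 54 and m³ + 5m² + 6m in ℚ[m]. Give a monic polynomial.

m + 3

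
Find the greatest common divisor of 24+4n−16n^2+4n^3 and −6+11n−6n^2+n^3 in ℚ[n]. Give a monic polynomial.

6−5n+n^2

Repeated division with remainder:
  4n^3−16n^2+4n+24 = (4)(n^3−6n^2+11n−6) + (8n^2−40n+48)
  n^3−6n^2+11n−6 = ((1/8)n−1/8)(8n^2−40n+48) + (0)
Last nonzero remainder: 8n^2−40n+48. Dividing through by 8 gives the monic gcd n^2−5n+6.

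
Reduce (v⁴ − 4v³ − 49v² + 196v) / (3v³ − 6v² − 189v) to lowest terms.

(v² − 11v + 28)/(3v − 27)

Euclidean algorithm in ℚ[v]:
  v⁴ − 4v³ − 49v² + 196v = ((1/3)v − 2/3)(3v³ − 6v² − 189v) + (10v² + 70v)
  3v³ − 6v² − 189v = ((3/10)v − 27/10)(10v² + 70v) + (0)
Last nonzero remainder: 10v² + 70v. Dividing through by 10 gives the monic gcd v² + 7v.
Cancel v² + 7v from numerator and denominator to get the reduced form.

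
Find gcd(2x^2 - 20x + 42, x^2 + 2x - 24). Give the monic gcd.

1

Euclidean algorithm in ℚ[x]:
  2x^2 - 20x + 42 = (2)(x^2 + 2x - 24) + (-24x + 90)
  x^2 + 2x - 24 = (-(1/24)x - 23/96)(-24x + 90) + (-39/16)
  -24x + 90 = ((128/13)x - 480/13)(-39/16) + (0)
The last nonzero remainder is the constant -39/16, so the polynomials are coprime and gcd = 1.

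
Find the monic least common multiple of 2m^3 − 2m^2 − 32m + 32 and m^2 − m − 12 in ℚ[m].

Euclidean algorithm in ℚ[m]:
  2m^3 − 2m^2 − 32m + 32 = (2m)(m^2 − m − 12) + (−8m + 32)
  m^2 − m − 12 = (−(1/8)m − 3/8)(−8m + 32) + (0)
Last nonzero remainder: −8m + 32. Dividing through by −8 gives the monic gcd m − 4.
Then lcm(f, g) = f·g / gcd(f, g); expanding and making the result monic gives the answer.

m^4 + 2m^3 − 19m^2 − 32m + 48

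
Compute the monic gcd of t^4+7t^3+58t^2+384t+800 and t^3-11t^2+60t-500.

t^2-t+50

By polynomial division,
  t^4+7t^3+58t^2+384t+800 = (t+18)(t^3-11t^2+60t-500) + (196t^2-196t+9800)
  t^3-11t^2+60t-500 = ((1/196)t-5/98)(196t^2-196t+9800) + (0)
Last nonzero remainder: 196t^2-196t+9800. Dividing through by 196 gives the monic gcd t^2-t+50.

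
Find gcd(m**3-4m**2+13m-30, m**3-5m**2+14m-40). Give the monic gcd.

m**2-m+10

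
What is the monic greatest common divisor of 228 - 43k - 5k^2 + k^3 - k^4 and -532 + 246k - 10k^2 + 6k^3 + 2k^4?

Euclidean algorithm in ℚ[k]:
  -k^4 + k^3 - 5k^2 - 43k + 228 = (-1/2)(2k^4 + 6k^3 - 10k^2 + 246k - 532) + (4k^3 - 10k^2 + 80k - 38)
  2k^4 + 6k^3 - 10k^2 + 246k - 532 = ((1/2)k + 11/4)(4k^3 - 10k^2 + 80k - 38) + (-(45/2)k^2 + 45k - 855/2)
  4k^3 - 10k^2 + 80k - 38 = (-(8/45)k + 4/45)(-(45/2)k^2 + 45k - 855/2) + (0)
Last nonzero remainder: -(45/2)k^2 + 45k - 855/2. Dividing through by -45/2 gives the monic gcd k^2 - 2k + 19.

19 - 2k + k^2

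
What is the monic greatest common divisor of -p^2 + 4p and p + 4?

Euclidean algorithm in ℚ[p]:
  -p^2 + 4p = (-p + 8)(p + 4) + (-32)
  p + 4 = (-(1/32)p - 1/8)(-32) + (0)
The last nonzero remainder is the constant -32, so the polynomials are coprime and gcd = 1.

1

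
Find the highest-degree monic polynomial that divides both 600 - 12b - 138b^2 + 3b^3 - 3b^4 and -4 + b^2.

-4 + b^2

By polynomial division,
  -3b^4 + 3b^3 - 138b^2 - 12b + 600 = (-3b^2 + 3b - 150)(b^2 - 4) + (0)
The last nonzero remainder b^2 - 4 is already monic.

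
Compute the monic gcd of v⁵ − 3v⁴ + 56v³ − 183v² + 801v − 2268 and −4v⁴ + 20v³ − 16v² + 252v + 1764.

By polynomial division,
  v⁵ − 3v⁴ + 56v³ − 183v² + 801v − 2268 = (−(1/4)v − 1/2)(−4v⁴ + 20v³ − 16v² + 252v + 1764) + (62v³ − 128v² + 1368v − 1386)
  −4v⁴ + 20v³ − 16v² + 252v + 1764 = (−(2/31)v + 182/961)(62v³ − 128v² + 1368v − 1386) + ((92736/961)v² − (92736/961)v + 1947456/961)
  62v³ − 128v² + 1368v − 1386 = ((29791/46368)v − 10571/15456)((92736/961)v² − (92736/961)v + 1947456/961) + (0)
Last nonzero remainder: (92736/961)v² − (92736/961)v + 1947456/961. Dividing through by 92736/961 gives the monic gcd v² − v + 21.

v² − v + 21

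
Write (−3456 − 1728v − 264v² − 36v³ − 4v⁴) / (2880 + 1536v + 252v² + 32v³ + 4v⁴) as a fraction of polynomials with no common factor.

By polynomial division,
  −4v⁴ − 36v³ − 264v² − 1728v − 3456 = (−1)(4v⁴ + 32v³ + 252v² + 1536v + 2880) + (−4v³ − 12v² − 192v − 576)
  4v⁴ + 32v³ + 252v² + 1536v + 2880 = (−v − 5)(−4v³ − 12v² − 192v − 576) + (0)
Last nonzero remainder: −4v³ − 12v² − 192v − 576. Dividing through by −4 gives the monic gcd v³ + 3v² + 48v + 144.
Cancel v³ + 3v² + 48v + 144 from numerator and denominator to get the reduced form.

(−6 − v)/(5 + v)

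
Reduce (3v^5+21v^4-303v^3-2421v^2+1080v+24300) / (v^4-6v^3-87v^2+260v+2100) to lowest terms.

(3v^2+18v-81)/(v-7)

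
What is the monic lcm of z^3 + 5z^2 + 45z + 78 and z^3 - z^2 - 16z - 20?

z^5 + 2z^4 + 20z^3 - 107z^2 - 684z - 780

Apply the Euclidean algorithm:
  z^3 + 5z^2 + 45z + 78 = (z^3 - z^2 - 16z - 20) + (6z^2 + 61z + 98)
  z^3 - z^2 - 16z - 20 = ((1/6)z - 67/36)(6z^2 + 61z + 98) + ((2923/36)z + 2923/18)
  6z^2 + 61z + 98 = ((216/2923)z + 1764/2923)((2923/36)z + 2923/18) + (0)
Last nonzero remainder: (2923/36)z + 2923/18. Dividing through by 2923/36 gives the monic gcd z + 2.
Then lcm(f, g) = f·g / gcd(f, g); expanding and making the result monic gives the answer.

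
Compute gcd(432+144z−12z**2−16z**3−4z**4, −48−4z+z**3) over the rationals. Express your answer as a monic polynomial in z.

By polynomial division,
  −4z**4−16z**3−12z**2+144z+432 = (−4z−16)(z**3−4z−48) + (−28z**2−112z−336)
  z**3−4z−48 = (−(1/28)z+1/7)(−28z**2−112z−336) + (0)
Last nonzero remainder: −28z**2−112z−336. Dividing through by −28 gives the monic gcd z**2+4z+12.

12+4z+z**2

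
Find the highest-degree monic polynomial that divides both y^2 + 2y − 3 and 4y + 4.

1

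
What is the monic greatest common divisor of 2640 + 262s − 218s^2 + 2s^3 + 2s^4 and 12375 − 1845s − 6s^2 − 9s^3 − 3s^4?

−55 + 6s + s^2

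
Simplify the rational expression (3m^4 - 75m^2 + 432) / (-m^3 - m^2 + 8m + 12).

Apply the Euclidean algorithm:
  3m^4 - 75m^2 + 432 = (-3m + 3)(-m^3 - m^2 + 8m + 12) + (-48m^2 + 12m + 396)
  -m^3 - m^2 + 8m + 12 = ((1/48)m + 5/192)(-48m^2 + 12m + 396) + (-(9/16)m + 27/16)
  -48m^2 + 12m + 396 = ((256/3)m + 704/3)(-(9/16)m + 27/16) + (0)
Last nonzero remainder: -(9/16)m + 27/16. Dividing through by -9/16 gives the monic gcd m - 3.
Cancel m - 3 from numerator and denominator to get the reduced form.

(-3m^3 - 9m^2 + 48m + 144)/(m^2 + 4m + 4)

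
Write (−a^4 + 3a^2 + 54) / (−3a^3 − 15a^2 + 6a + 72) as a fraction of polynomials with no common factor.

Repeated division with remainder:
  −a^4 + 3a^2 + 54 = ((1/3)a − 5/3)(−3a^3 − 15a^2 + 6a + 72) + (−24a^2 − 14a + 174)
  −3a^3 − 15a^2 + 6a + 72 = ((1/8)a + 53/96)(−24a^2 − 14a + 174) + (−(385/48)a − 385/16)
  −24a^2 − 14a + 174 = ((1152/385)a − 2784/385)(−(385/48)a − 385/16) + (0)
Last nonzero remainder: −(385/48)a − 385/16. Dividing through by −385/48 gives the monic gcd a + 3.
Cancel a + 3 from numerator and denominator to get the reduced form.

(a^3 − 3a^2 + 6a − 18)/(3a^2 + 6a − 24)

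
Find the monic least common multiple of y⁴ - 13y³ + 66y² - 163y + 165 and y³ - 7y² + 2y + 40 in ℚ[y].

y⁶ - 15y⁵ + 84y⁴ - 191y³ - 37y² + 974y - 1320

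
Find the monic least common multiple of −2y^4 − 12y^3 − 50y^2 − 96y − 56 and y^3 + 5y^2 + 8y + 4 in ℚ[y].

y^5 + 8y^4 + 37y^3 + 98y^2 + 124y + 56

By polynomial division,
  −2y^4 − 12y^3 − 50y^2 − 96y − 56 = (−2y − 2)(y^3 + 5y^2 + 8y + 4) + (−24y^2 − 72y − 48)
  y^3 + 5y^2 + 8y + 4 = (−(1/24)y − 1/12)(−24y^2 − 72y − 48) + (0)
Last nonzero remainder: −24y^2 − 72y − 48. Dividing through by −24 gives the monic gcd y^2 + 3y + 2.
Then lcm(f, g) = f·g / gcd(f, g); expanding and making the result monic gives the answer.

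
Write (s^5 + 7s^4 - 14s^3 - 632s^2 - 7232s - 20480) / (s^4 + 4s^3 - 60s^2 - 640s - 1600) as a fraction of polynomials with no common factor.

Apply the Euclidean algorithm:
  s^5 + 7s^4 - 14s^3 - 632s^2 - 7232s - 20480 = (s + 3)(s^4 + 4s^3 - 60s^2 - 640s - 1600) + (34s^3 + 188s^2 - 3712s - 15680)
  s^4 + 4s^3 - 60s^2 - 640s - 1600 = ((1/34)s - 13/289)(34s^3 + 188s^2 - 3712s - 15680) + ((16656/289)s^2 - (99936/289)s - 666240/289)
  34s^3 + 188s^2 - 3712s - 15680 = ((4913/8328)s + 14161/2082)((16656/289)s^2 - (99936/289)s - 666240/289) + (0)
Last nonzero remainder: (16656/289)s^2 - (99936/289)s - 666240/289. Dividing through by 16656/289 gives the monic gcd s^2 - 6s - 40.
Cancel s^2 - 6s - 40 from numerator and denominator to get the reduced form.

(s^3 + 13s^2 + 104s + 512)/(s^2 + 10s + 40)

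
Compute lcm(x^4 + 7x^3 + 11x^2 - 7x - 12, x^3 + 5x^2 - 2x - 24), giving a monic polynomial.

x^5 + 5x^4 - 3x^3 - 29x^2 + 2x + 24

Apply the Euclidean algorithm:
  x^4 + 7x^3 + 11x^2 - 7x - 12 = (x + 2)(x^3 + 5x^2 - 2x - 24) + (3x^2 + 21x + 36)
  x^3 + 5x^2 - 2x - 24 = ((1/3)x - 2/3)(3x^2 + 21x + 36) + (0)
Last nonzero remainder: 3x^2 + 21x + 36. Dividing through by 3 gives the monic gcd x^2 + 7x + 12.
Then lcm(f, g) = f·g / gcd(f, g); expanding and making the result monic gives the answer.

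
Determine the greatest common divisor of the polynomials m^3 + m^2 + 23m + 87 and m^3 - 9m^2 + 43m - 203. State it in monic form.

By polynomial division,
  m^3 + m^2 + 23m + 87 = (m^3 - 9m^2 + 43m - 203) + (10m^2 - 20m + 290)
  m^3 - 9m^2 + 43m - 203 = ((1/10)m - 7/10)(10m^2 - 20m + 290) + (0)
Last nonzero remainder: 10m^2 - 20m + 290. Dividing through by 10 gives the monic gcd m^2 - 2m + 29.

m^2 - 2m + 29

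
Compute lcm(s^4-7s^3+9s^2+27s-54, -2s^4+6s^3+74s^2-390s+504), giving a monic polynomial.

s^6-4s^5-40s^4+250s^3-225s^2-918s+1512

By polynomial division,
  s^4-7s^3+9s^2+27s-54 = (-1/2)(-2s^4+6s^3+74s^2-390s+504) + (-4s^3+46s^2-168s+198)
  -2s^4+6s^3+74s^2-390s+504 = ((1/2)s+17/4)(-4s^3+46s^2-168s+198) + (-(75/2)s^2+225s-675/2)
  -4s^3+46s^2-168s+198 = ((8/75)s-44/75)(-(75/2)s^2+225s-675/2) + (0)
Last nonzero remainder: -(75/2)s^2+225s-675/2. Dividing through by -75/2 gives the monic gcd s^2-6s+9.
Then lcm(f, g) = f·g / gcd(f, g); expanding and making the result monic gives the answer.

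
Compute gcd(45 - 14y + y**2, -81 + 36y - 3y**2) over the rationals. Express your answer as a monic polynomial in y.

Apply the Euclidean algorithm:
  y**2 - 14y + 45 = (-1/3)(-3y**2 + 36y - 81) + (-2y + 18)
  -3y**2 + 36y - 81 = ((3/2)y - 9/2)(-2y + 18) + (0)
Last nonzero remainder: -2y + 18. Dividing through by -2 gives the monic gcd y - 9.

-9 + y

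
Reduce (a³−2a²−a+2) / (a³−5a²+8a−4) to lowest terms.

By polynomial division,
  a³−2a²−a+2 = (a³−5a²+8a−4) + (3a²−9a+6)
  a³−5a²+8a−4 = ((1/3)a−2/3)(3a²−9a+6) + (0)
Last nonzero remainder: 3a²−9a+6. Dividing through by 3 gives the monic gcd a²−3a+2.
Cancel a²−3a+2 from numerator and denominator to get the reduced form.

(a+1)/(a−2)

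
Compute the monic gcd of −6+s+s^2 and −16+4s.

Apply the Euclidean algorithm:
  s^2+s−6 = ((1/4)s+5/4)(4s−16) + (14)
  4s−16 = ((2/7)s−8/7)(14) + (0)
The last nonzero remainder is the constant 14, so the polynomials are coprime and gcd = 1.

1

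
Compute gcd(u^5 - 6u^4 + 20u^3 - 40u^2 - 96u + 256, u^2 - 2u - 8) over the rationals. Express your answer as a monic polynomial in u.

Apply the Euclidean algorithm:
  u^5 - 6u^4 + 20u^3 - 40u^2 - 96u + 256 = (u^3 - 4u^2 + 20u - 32)(u^2 - 2u - 8) + (0)
The last nonzero remainder u^2 - 2u - 8 is already monic.

u^2 - 2u - 8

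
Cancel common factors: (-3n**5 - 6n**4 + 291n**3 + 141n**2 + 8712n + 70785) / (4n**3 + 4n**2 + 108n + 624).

(-3n**3 - 15n**2 + 363n + 1815)/(4n + 16)

Repeated division with remainder:
  -3n**5 - 6n**4 + 291n**3 + 141n**2 + 8712n + 70785 = (-(3/4)n**2 - (3/4)n + 375/4)(4n**3 + 4n**2 + 108n + 624) + (315n**2 - 945n + 12285)
  4n**3 + 4n**2 + 108n + 624 = ((4/315)n + 16/315)(315n**2 - 945n + 12285) + (0)
Last nonzero remainder: 315n**2 - 945n + 12285. Dividing through by 315 gives the monic gcd n**2 - 3n + 39.
Cancel n**2 - 3n + 39 from numerator and denominator to get the reduced form.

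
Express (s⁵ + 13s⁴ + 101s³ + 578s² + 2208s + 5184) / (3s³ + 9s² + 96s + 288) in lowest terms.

Repeated division with remainder:
  s⁵ + 13s⁴ + 101s³ + 578s² + 2208s + 5184 = ((1/3)s² + (10/3)s + 13)(3s³ + 9s² + 96s + 288) + (45s² + 1440)
  3s³ + 9s² + 96s + 288 = ((1/15)s + 1/5)(45s² + 1440) + (0)
Last nonzero remainder: 45s² + 1440. Dividing through by 45 gives the monic gcd s² + 32.
Cancel s² + 32 from numerator and denominator to get the reduced form.

(s³ + 13s² + 69s + 162)/(3s + 9)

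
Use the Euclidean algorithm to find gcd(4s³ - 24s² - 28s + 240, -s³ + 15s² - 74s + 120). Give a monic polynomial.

Euclidean algorithm in ℚ[s]:
  4s³ - 24s² - 28s + 240 = (-4)(-s³ + 15s² - 74s + 120) + (36s² - 324s + 720)
  -s³ + 15s² - 74s + 120 = (-(1/36)s + 1/6)(36s² - 324s + 720) + (0)
Last nonzero remainder: 36s² - 324s + 720. Dividing through by 36 gives the monic gcd s² - 9s + 20.

s² - 9s + 20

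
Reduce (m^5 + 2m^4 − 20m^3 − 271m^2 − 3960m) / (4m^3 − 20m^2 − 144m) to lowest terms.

Repeated division with remainder:
  m^5 + 2m^4 − 20m^3 − 271m^2 − 3960m = ((1/4)m^2 + (7/4)m + 51/4)(4m^3 − 20m^2 − 144m) + (236m^2 − 2124m)
  4m^3 − 20m^2 − 144m = ((1/59)m + 4/59)(236m^2 − 2124m) + (0)
Last nonzero remainder: 236m^2 − 2124m. Dividing through by 236 gives the monic gcd m^2 − 9m.
Cancel m^2 − 9m from numerator and denominator to get the reduced form.

(m^3 + 11m^2 + 79m + 440)/(4m + 16)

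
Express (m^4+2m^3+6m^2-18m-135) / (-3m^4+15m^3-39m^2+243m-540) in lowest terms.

By polynomial division,
  m^4+2m^3+6m^2-18m-135 = (-1/3)(-3m^4+15m^3-39m^2+243m-540) + (7m^3-7m^2+63m-315)
  -3m^4+15m^3-39m^2+243m-540 = (-(3/7)m+12/7)(7m^3-7m^2+63m-315) + (0)
Last nonzero remainder: 7m^3-7m^2+63m-315. Dividing through by 7 gives the monic gcd m^3-m^2+9m-45.
Cancel m^3-m^2+9m-45 from numerator and denominator to get the reduced form.

(-m-3)/(3m-12)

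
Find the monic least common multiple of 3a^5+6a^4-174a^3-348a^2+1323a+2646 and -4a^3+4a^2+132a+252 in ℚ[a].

a^6+5a^5-52a^4-290a^3+93a^2+2205a+2646

Euclidean algorithm in ℚ[a]:
  3a^5+6a^4-174a^3-348a^2+1323a+2646 = (-(3/4)a^2-(9/4)a+33/2)(-4a^3+4a^2+132a+252) + (72a^2-288a-1512)
  -4a^3+4a^2+132a+252 = (-(1/18)a-1/6)(72a^2-288a-1512) + (0)
Last nonzero remainder: 72a^2-288a-1512. Dividing through by 72 gives the monic gcd a^2-4a-21.
Then lcm(f, g) = f·g / gcd(f, g); expanding and making the result monic gives the answer.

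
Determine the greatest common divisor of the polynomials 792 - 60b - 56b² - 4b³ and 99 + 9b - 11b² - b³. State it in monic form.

Apply the Euclidean algorithm:
  -4b³ - 56b² - 60b + 792 = (4)(-b³ - 11b² + 9b + 99) + (-12b² - 96b + 396)
  -b³ - 11b² + 9b + 99 = ((1/12)b + 1/4)(-12b² - 96b + 396) + (0)
Last nonzero remainder: -12b² - 96b + 396. Dividing through by -12 gives the monic gcd b² + 8b - 33.

-33 + 8b + b²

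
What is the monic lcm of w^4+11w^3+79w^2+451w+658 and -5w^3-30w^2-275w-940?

w^5+15w^4+123w^3+767w^2+2462w+2632

Euclidean algorithm in ℚ[w]:
  w^4+11w^3+79w^2+451w+658 = (-(1/5)w-1)(-5w^3-30w^2-275w-940) + (-6w^2-12w-282)
  -5w^3-30w^2-275w-940 = ((5/6)w+10/3)(-6w^2-12w-282) + (0)
Last nonzero remainder: -6w^2-12w-282. Dividing through by -6 gives the monic gcd w^2+2w+47.
Then lcm(f, g) = f·g / gcd(f, g); expanding and making the result monic gives the answer.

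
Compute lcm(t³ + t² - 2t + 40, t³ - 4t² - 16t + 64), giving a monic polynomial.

t⁵ - 7t⁴ + 6t³ + 72t² - 352t + 640

By polynomial division,
  t³ + t² - 2t + 40 = (t³ - 4t² - 16t + 64) + (5t² + 14t - 24)
  t³ - 4t² - 16t + 64 = ((1/5)t - 34/25)(5t² + 14t - 24) + ((196/25)t + 784/25)
  5t² + 14t - 24 = ((125/196)t - 75/98)((196/25)t + 784/25) + (0)
Last nonzero remainder: (196/25)t + 784/25. Dividing through by 196/25 gives the monic gcd t + 4.
Then lcm(f, g) = f·g / gcd(f, g); expanding and making the result monic gives the answer.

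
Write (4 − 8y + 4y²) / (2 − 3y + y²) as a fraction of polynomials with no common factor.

Euclidean algorithm in ℚ[y]:
  4y² − 8y + 4 = (4)(y² − 3y + 2) + (4y − 4)
  y² − 3y + 2 = ((1/4)y − 1/2)(4y − 4) + (0)
Last nonzero remainder: 4y − 4. Dividing through by 4 gives the monic gcd y − 1.
Cancel y − 1 from numerator and denominator to get the reduced form.

(−4 + 4y)/(−2 + y)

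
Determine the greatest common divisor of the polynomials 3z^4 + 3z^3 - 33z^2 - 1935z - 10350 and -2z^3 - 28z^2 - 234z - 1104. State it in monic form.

By polynomial division,
  3z^4 + 3z^3 - 33z^2 - 1935z - 10350 = (-(3/2)z + 39/2)(-2z^3 - 28z^2 - 234z - 1104) + (162z^2 + 972z + 11178)
  -2z^3 - 28z^2 - 234z - 1104 = (-(1/81)z - 8/81)(162z^2 + 972z + 11178) + (0)
Last nonzero remainder: 162z^2 + 972z + 11178. Dividing through by 162 gives the monic gcd z^2 + 6z + 69.

z^2 + 6z + 69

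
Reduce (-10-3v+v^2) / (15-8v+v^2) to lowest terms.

Repeated division with remainder:
  v^2-3v-10 = (v^2-8v+15) + (5v-25)
  v^2-8v+15 = ((1/5)v-3/5)(5v-25) + (0)
Last nonzero remainder: 5v-25. Dividing through by 5 gives the monic gcd v-5.
Cancel v-5 from numerator and denominator to get the reduced form.

(2+v)/(-3+v)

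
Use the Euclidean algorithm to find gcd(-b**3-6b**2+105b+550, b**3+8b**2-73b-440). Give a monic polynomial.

By polynomial division,
  -b**3-6b**2+105b+550 = (-1)(b**3+8b**2-73b-440) + (2b**2+32b+110)
  b**3+8b**2-73b-440 = ((1/2)b-4)(2b**2+32b+110) + (0)
Last nonzero remainder: 2b**2+32b+110. Dividing through by 2 gives the monic gcd b**2+16b+55.

b**2+16b+55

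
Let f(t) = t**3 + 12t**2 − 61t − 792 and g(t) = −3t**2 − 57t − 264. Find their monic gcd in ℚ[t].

t + 11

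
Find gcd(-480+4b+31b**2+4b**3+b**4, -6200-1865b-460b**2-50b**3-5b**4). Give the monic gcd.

Apply the Euclidean algorithm:
  b**4+4b**3+31b**2+4b-480 = (-1/5)(-5b**4-50b**3-460b**2-1865b-6200) + (-6b**3-61b**2-369b-1720)
  -5b**4-50b**3-460b**2-1865b-6200 = ((5/6)b-5/36)(-6b**3-61b**2-369b-1720) + (-(5795/36)b**2-(5795/12)b-57950/9)
  -6b**3-61b**2-369b-1720 = ((216/5795)b+1548/5795)(-(5795/36)b**2-(5795/12)b-57950/9) + (0)
Last nonzero remainder: -(5795/36)b**2-(5795/12)b-57950/9. Dividing through by -5795/36 gives the monic gcd b**2+3b+40.

40+3b+b**2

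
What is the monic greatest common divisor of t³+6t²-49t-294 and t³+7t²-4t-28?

Apply the Euclidean algorithm:
  t³+6t²-49t-294 = (t³+7t²-4t-28) + (-t²-45t-266)
  t³+7t²-4t-28 = (-t+38)(-t²-45t-266) + (1440t+10080)
  -t²-45t-266 = (-(1/1440)t-19/720)(1440t+10080) + (0)
Last nonzero remainder: 1440t+10080. Dividing through by 1440 gives the monic gcd t+7.

t+7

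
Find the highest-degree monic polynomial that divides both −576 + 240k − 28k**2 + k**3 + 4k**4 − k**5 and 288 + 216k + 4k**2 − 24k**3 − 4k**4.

Apply the Euclidean algorithm:
  −k**5 + 4k**4 + k**3 − 28k**2 + 240k − 576 = ((1/4)k − 5/2)(−4k**4 − 24k**3 + 4k**2 + 216k + 288) + (−60k**3 − 72k**2 + 708k + 144)
  −4k**4 − 24k**3 + 4k**2 + 216k + 288 = ((1/15)k + 8/25)(−60k**3 − 72k**2 + 708k + 144) + (−(504/25)k**2 − (504/25)k + 6048/25)
  −60k**3 − 72k**2 + 708k + 144 = ((125/42)k + 25/42)(−(504/25)k**2 − (504/25)k + 6048/25) + (0)
Last nonzero remainder: −(504/25)k**2 − (504/25)k + 6048/25. Dividing through by −504/25 gives the monic gcd k**2 + k − 12.

−12 + k + k**2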